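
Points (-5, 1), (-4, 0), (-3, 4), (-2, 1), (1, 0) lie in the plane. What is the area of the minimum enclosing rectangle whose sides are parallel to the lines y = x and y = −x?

20

In coordinates u = x + y, v = x − y the rectangle is axis-aligned; the map (x,y)→(u,v) scales areas by 2.
u-values: -4, -4, 1, -1, 1; range = 1 − (-4) = 5.
v-values: -6, -4, -7, -3, 1; range = 1 − (-7) = 8.
Area = (5 × 8) / 2 = 20.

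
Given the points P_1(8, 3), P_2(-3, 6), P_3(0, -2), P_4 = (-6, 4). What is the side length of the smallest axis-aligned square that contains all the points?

14

The bounding box has width 14 and height 8.
An axis-aligned square enclosing the set must have side ≥ max(width, height).
So the minimum side is max(14, 8) = 14.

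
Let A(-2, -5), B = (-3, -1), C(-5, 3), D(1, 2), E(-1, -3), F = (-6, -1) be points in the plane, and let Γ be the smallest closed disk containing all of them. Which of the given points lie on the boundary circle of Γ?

A, C, D

The minimum enclosing circle of a finite set is fixed by two of the points (as a diameter) or three (as a circumcircle).
The minimum enclosing circle is determined by three boundary points: A, C, D.
Their circumcentre is (-227/90, -19/30) with r² = 78329/4050.
The farthest remaining point F is at distance² 49529/4050 ≤ 78329/4050.
The points at distance exactly r from the centre are A, C, D — 3 points.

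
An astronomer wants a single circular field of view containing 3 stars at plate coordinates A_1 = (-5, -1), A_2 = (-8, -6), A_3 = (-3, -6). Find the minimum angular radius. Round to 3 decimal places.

Side lengths²: A_1A_2² = 34, A_1A_3² = 29, A_2A_3² = 25.
Since A_1A_2² = 34 < 29 + 25 = 54, the triangle is acute, so the smallest enclosing circle is the circumcircle.
Circumcentre = (-5.5, -4.1), r² = 9.86.
r = √(9.86) ≈ 3.140.

3.140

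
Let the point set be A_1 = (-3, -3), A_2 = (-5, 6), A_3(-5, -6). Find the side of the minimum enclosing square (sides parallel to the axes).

12

The bounding box has width 2 and height 12.
An axis-aligned square enclosing the set must have side ≥ max(width, height).
So the minimum side is max(2, 12) = 12.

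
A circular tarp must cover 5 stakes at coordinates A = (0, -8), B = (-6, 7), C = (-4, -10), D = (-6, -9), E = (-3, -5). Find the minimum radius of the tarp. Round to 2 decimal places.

The minimum enclosing circle of a finite set is fixed by two of the points (as a diameter) or three (as a circumcircle).
The farthest pair is B–C with squared distance 293. The circle on this segment as diameter has centre (-5, -1.5) and r² = 293/4 = 73.25.
Check A: distance² to centre = 67.25 ≤ 73.25, so it lies inside.
All remaining points lie in this disk, and no smaller disk contains both endpoints, so this is the minimum enclosing circle.
r = √(73.25) ≈ 8.56.

8.56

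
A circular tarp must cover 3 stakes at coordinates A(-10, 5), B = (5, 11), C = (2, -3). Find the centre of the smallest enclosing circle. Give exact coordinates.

(-1.3125, 5.03125)

Side lengths²: AB² = 261, AC² = 208, BC² = 205.
Since AB² = 261 < 208 + 205 = 413, the triangle is acute, so the smallest enclosing circle is the circumcircle.
Circumcentre = (-1.3125, 5.03125), r² = 75.4736328125.
Centre = (-1.3125, 5.03125).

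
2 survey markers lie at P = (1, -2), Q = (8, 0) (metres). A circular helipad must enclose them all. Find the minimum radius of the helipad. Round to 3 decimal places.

3.640

The smallest circle enclosing two points has them as diameter endpoints.
Centre = midpoint = (4.5, -1); r² = |PQ|²/4 = 53/4 = 13.25.
r = √(13.25) ≈ 3.640.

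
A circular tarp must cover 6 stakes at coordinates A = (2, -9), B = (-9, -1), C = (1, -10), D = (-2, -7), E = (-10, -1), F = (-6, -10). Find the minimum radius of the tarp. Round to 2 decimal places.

7.21

The farthest pair is A–E with squared distance 208. The circle on this segment as diameter has centre (-4, -5) and r² = 208/4 = 52.
Check B: distance² to centre = 41 ≤ 52, so it lies inside.
All remaining points lie in this disk, and no smaller disk contains both endpoints, so this is the minimum enclosing circle.
r = √52 ≈ 7.21.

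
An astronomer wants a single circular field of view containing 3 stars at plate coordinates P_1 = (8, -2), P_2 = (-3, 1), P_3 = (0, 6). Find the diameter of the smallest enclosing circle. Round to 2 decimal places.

11.75

Side lengths²: P_1P_2² = 130, P_1P_3² = 128, P_2P_3² = 34.
Since P_1P_2² = 130 < 128 + 34 = 162, the triangle is acute, so the smallest enclosing circle is the circumcircle.
Circumcentre = (2.875, 0.875), r² = 34.53125.
Diameter = 2r = 2√(34.53125) ≈ 11.75.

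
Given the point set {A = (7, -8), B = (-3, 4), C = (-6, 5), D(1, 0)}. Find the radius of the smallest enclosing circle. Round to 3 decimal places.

The minimum enclosing circle of a finite set is fixed by two of the points (as a diameter) or three (as a circumcircle).
The farthest pair is A–C with squared distance 338. The circle on this segment as diameter has centre (0.5, -1.5) and r² = 338/4 = 84.5.
Check B: distance² to centre = 42.5 ≤ 84.5, so it lies inside.
All remaining points lie in this disk, and no smaller disk contains both endpoints, so this is the minimum enclosing circle.
r = √(84.5) ≈ 9.192.

9.192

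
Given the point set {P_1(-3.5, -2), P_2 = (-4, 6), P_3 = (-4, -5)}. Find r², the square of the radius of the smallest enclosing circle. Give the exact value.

Side lengths²: P_1P_2² = 64.25, P_1P_3² = 9.25, P_2P_3² = 121.
Since P_2P_3² = 121 ≥ 64.25 + 9.25 = 73.5, the angle opposite P_2P_3 is not acute, so the smallest enclosing circle has P_2P_3 as diameter.
Centre = midpoint of P_2P_3 = (-4, 0.5), r² = 121/4 = 30.25.

30.25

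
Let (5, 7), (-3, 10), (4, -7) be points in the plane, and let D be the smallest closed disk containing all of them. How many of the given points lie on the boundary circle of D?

Call the three points A, B, C in the order given.
Side lengths²: AB² = 73, AC² = 197, BC² = 338.
Since BC² = 338 ≥ 197 + 73 = 270, the angle opposite BC is not acute, so the smallest enclosing circle has BC as diameter.
Centre = midpoint of BC = (0.5, 1.5), r² = 338/4 = 84.5.
The points at distance exactly r from the centre are (-3, 10), (4, -7) — 2 points.

2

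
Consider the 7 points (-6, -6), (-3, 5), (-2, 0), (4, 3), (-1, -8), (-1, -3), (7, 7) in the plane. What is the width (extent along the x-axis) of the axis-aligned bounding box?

13

max x = 7, min x = -6, so width = 13.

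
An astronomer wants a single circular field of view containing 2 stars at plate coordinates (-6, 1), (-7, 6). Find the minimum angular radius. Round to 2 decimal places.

The smallest circle enclosing two points has them as diameter endpoints.
Centre = midpoint = (-6.5, 3.5); r² = |(-6, 1)−(-7, 6)|²/4 = 26/4 = 6.5.
r = √(6.5) ≈ 2.55.

2.55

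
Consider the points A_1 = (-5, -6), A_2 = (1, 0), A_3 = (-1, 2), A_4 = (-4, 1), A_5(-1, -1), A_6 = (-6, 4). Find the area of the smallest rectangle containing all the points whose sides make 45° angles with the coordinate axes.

66

In coordinates u = x + y, v = x − y the rectangle is axis-aligned; the map (x,y)→(u,v) scales areas by 2.
u-values: -11, 1, 1, -3, -2, -2; range = 1 − (-11) = 12.
v-values: 1, 1, -3, -5, 0, -10; range = 1 − (-10) = 11.
Area = (12 × 11) / 2 = 66.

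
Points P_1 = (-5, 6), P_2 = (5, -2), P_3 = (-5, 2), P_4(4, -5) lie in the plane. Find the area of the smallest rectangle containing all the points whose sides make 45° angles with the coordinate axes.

60

In coordinates u = x + y, v = x − y the rectangle is axis-aligned; the map (x,y)→(u,v) scales areas by 2.
u-values: 1, 3, -3, -1; range = 3 − (-3) = 6.
v-values: -11, 7, -7, 9; range = 9 − (-11) = 20.
Area = (6 × 20) / 2 = 60.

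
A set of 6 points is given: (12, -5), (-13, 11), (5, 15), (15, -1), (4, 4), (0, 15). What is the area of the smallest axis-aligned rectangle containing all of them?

560

x ranges over [-13, 15], width 28.
y ranges over [-5, 15], height 20.
Area = 28 × 20 = 560.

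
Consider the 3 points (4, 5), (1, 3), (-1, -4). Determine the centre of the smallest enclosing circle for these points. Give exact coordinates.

(1.5, 0.5)

Call the three points A, B, C in the order given.
Side lengths²: AB² = 13, AC² = 106, BC² = 53.
Since AC² = 106 ≥ 53 + 13 = 66, the angle opposite AC is not acute, so the smallest enclosing circle has AC as diameter.
Centre = midpoint of AC = (1.5, 0.5), r² = 106/4 = 26.5.
Centre = (1.5, 0.5).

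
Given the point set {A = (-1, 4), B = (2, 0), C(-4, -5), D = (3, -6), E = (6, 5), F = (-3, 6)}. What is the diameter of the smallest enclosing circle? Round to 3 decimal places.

The minimum enclosing circle of a finite set is fixed by two of the points (as a diameter) or three (as a circumcircle).
The minimum enclosing circle is determined by three boundary points: C, E, F.
Their circumcentre is (0.9, 0.1) with r² = 50.02.
The farthest remaining point D is at distance² 41.62 ≤ 50.02.
Diameter = 2r = 2√(50.02) ≈ 14.145.

14.145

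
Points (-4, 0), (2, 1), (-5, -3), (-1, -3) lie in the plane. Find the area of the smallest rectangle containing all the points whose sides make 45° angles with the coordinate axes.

In coordinates u = x + y, v = x − y the rectangle is axis-aligned; the map (x,y)→(u,v) scales areas by 2.
u-values: -4, 3, -8, -4; range = 3 − (-8) = 11.
v-values: -4, 1, -2, 2; range = 2 − (-4) = 6.
Area = (11 × 6) / 2 = 33.

33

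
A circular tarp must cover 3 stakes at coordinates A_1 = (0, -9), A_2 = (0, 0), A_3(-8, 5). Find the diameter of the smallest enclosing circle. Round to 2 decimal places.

16.12

Side lengths²: A_1A_2² = 81, A_1A_3² = 260, A_2A_3² = 89.
Since A_1A_3² = 260 ≥ 89 + 81 = 170, the angle opposite A_1A_3 is not acute, so the smallest enclosing circle has A_1A_3 as diameter.
Centre = midpoint of A_1A_3 = (-4, -2), r² = 260/4 = 65.
Diameter = 2r = 2√65 ≈ 16.12.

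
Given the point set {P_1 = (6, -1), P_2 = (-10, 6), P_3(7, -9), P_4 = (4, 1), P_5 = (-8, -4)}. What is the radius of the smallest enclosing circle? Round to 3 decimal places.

11.336

A smallest enclosing disk is always determined by at most three of the input points on its boundary.
The farthest pair is P_2–P_3 with squared distance 514. The circle on this segment as diameter has centre (-1.5, -1.5) and r² = 514/4 = 128.5.
Check P_1: distance² to centre = 56.5 ≤ 128.5, so it lies inside.
All remaining points lie in this disk, and no smaller disk contains both endpoints, so this is the minimum enclosing circle.
r = √(128.5) ≈ 11.336.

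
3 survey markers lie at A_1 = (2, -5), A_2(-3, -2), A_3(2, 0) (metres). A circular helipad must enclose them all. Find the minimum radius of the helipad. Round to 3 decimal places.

3.140

Side lengths²: A_1A_2² = 34, A_1A_3² = 25, A_2A_3² = 29.
Since A_1A_2² = 34 < 29 + 25 = 54, the triangle is acute, so the smallest enclosing circle is the circumcircle.
Circumcentre = (0.1, -2.5), r² = 9.86.
r = √(9.86) ≈ 3.140.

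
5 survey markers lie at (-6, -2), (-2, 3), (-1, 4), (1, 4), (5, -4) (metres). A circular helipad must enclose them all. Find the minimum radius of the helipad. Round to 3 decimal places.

5.762

The minimum enclosing circle is determined by three boundary points: (-6, -2), (1, 4), (5, -4).
Their circumcentre is (-0.25, -1.625) with r² = 33.203125.
The farthest remaining point (-1, 4) is at distance² 32.203125 ≤ 33.203125.
r = √(33.203125) ≈ 5.762.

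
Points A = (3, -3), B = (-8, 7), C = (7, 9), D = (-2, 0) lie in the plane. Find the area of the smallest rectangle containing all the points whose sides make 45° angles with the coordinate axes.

In coordinates u = x + y, v = x − y the rectangle is axis-aligned; the map (x,y)→(u,v) scales areas by 2.
u-values: 0, -1, 16, -2; range = 16 − (-2) = 18.
v-values: 6, -15, -2, -2; range = 6 − (-15) = 21.
Area = (18 × 21) / 2 = 189.

189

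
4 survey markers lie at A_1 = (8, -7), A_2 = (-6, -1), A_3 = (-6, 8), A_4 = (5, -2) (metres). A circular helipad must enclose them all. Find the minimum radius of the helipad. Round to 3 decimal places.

10.259

By Welzl's lemma the MEC is supported by two points (diametrically opposite) or three points (on a circumcircle).
The farthest pair is A_1–A_3 with squared distance 421. The circle on this segment as diameter has centre (1, 0.5) and r² = 421/4 = 105.25.
Check A_2: distance² to centre = 51.25 ≤ 105.25, so it lies inside.
All remaining points lie in this disk, and no smaller disk contains both endpoints, so this is the minimum enclosing circle.
r = √(105.25) ≈ 10.259.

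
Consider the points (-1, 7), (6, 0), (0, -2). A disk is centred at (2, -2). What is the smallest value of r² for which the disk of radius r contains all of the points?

The required radius is the distance from (2, -2) to the farthest point.
Squared distances: 90, 20, 4.
Maximum is 90, attained at (-1, 7).

90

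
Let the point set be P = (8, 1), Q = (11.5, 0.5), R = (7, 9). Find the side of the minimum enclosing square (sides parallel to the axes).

The bounding box has width 4.5 and height 8.5.
An axis-aligned square enclosing the set must have side ≥ max(width, height).
So the minimum side is max(4.5, 8.5) = 8.5.

8.5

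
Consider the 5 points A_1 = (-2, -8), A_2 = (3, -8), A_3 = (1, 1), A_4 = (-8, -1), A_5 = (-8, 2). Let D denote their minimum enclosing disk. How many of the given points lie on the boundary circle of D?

2

A smallest enclosing disk is always determined by at most three of the input points on its boundary.
The farthest pair is A_2–A_5 with squared distance 221. The circle on this segment as diameter has centre (-2.5, -3) and r² = 221/4 = 55.25.
Check A_1: distance² to centre = 25.25 ≤ 55.25, so it lies inside.
All remaining points lie in this disk, and no smaller disk contains both endpoints, so this is the minimum enclosing circle.
The points at distance exactly r from the centre are A_2, A_5 — 2 points.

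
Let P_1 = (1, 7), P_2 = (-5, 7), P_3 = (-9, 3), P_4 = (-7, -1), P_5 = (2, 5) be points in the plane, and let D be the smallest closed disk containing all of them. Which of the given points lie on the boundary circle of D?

By Welzl's lemma the MEC is supported by two points (diametrically opposite) or three points (on a circumcircle).
The minimum enclosing circle is determined by three boundary points: P_1, P_3, P_4.
Their circumcentre is (-10/3, 10/3) with r² = 290/9.
The farthest remaining point P_5 is at distance² 281/9 ≤ 290/9.
The points at distance exactly r from the centre are P_1, P_3, P_4 — 3 points.

P_1, P_3, P_4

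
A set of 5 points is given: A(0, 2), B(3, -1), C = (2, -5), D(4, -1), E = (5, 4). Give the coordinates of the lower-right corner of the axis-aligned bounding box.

x-range [0, 5], y-range [-5, 4].
The lower-right corner is (5, -5).

(5, -5)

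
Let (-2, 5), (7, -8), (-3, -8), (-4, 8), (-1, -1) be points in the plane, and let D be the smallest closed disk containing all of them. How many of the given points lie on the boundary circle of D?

A smallest enclosing disk is always determined by at most three of the input points on its boundary.
The farthest pair is (7, -8)–(-4, 8) with squared distance 377. The circle on this segment as diameter has centre (1.5, 0) and r² = 377/4 = 94.25.
Check (-2, 5): distance² to centre = 37.25 ≤ 94.25, so it lies inside.
All remaining points lie in this disk, and no smaller disk contains both endpoints, so this is the minimum enclosing circle.
The points at distance exactly r from the centre are (7, -8), (-4, 8) — 2 points.

2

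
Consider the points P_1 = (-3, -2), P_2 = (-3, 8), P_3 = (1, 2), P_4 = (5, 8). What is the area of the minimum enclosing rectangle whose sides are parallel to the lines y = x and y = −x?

90

In coordinates u = x + y, v = x − y the rectangle is axis-aligned; the map (x,y)→(u,v) scales areas by 2.
u-values: -5, 5, 3, 13; range = 13 − (-5) = 18.
v-values: -1, -11, -1, -3; range = -1 − (-11) = 10.
Area = (18 × 10) / 2 = 90.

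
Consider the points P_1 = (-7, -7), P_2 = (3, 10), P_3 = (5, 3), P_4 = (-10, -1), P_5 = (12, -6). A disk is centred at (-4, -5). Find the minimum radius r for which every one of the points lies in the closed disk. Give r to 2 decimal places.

16.55

The required radius is the distance from (-4, -5) to the farthest point.
Squared distances: 13, 274, 145, 52, 257.
Maximum is 274, attained at P_2.
r = √274 ≈ 16.55.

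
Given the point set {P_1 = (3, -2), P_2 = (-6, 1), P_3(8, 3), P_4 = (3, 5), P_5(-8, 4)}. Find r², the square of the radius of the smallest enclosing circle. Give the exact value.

A smallest enclosing disk is always determined by at most three of the input points on its boundary.
The farthest pair is P_3–P_5 with squared distance 257. The circle on this segment as diameter has centre (0, 3.5) and r² = 257/4 = 64.25.
Check P_1: distance² to centre = 39.25 ≤ 64.25, so it lies inside.
All remaining points lie in this disk, and no smaller disk contains both endpoints, so this is the minimum enclosing circle.

64.25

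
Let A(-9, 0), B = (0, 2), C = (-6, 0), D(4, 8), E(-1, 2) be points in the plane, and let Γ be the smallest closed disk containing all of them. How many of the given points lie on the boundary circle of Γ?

The minimum enclosing circle of a finite set is fixed by two of the points (as a diameter) or three (as a circumcircle).
The farthest pair is A–D with squared distance 233. The circle on this segment as diameter has centre (-2.5, 4) and r² = 233/4 = 58.25.
Check B: distance² to centre = 10.25 ≤ 58.25, so it lies inside.
All remaining points lie in this disk, and no smaller disk contains both endpoints, so this is the minimum enclosing circle.
The points at distance exactly r from the centre are A, D — 2 points.

2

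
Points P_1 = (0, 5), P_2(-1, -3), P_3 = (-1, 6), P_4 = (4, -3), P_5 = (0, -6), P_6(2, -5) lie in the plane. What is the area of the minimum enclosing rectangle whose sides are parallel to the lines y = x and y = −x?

In coordinates u = x + y, v = x − y the rectangle is axis-aligned; the map (x,y)→(u,v) scales areas by 2.
u-values: 5, -4, 5, 1, -6, -3; range = 5 − (-6) = 11.
v-values: -5, 2, -7, 7, 6, 7; range = 7 − (-7) = 14.
Area = (11 × 14) / 2 = 77.

77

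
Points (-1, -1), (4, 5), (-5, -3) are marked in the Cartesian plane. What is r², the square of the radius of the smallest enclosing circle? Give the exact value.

36.25

Call the three points A, B, C in the order given.
Side lengths²: AB² = 61, AC² = 20, BC² = 145.
Since BC² = 145 ≥ 61 + 20 = 81, the angle opposite BC is not acute, so the smallest enclosing circle has BC as diameter.
Centre = midpoint of BC = (-0.5, 1), r² = 145/4 = 36.25.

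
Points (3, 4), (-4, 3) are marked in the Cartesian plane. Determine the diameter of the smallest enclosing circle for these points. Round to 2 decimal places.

The smallest circle enclosing two points has them as diameter endpoints.
Centre = midpoint = (-0.5, 3.5); r² = |(3, 4)−(-4, 3)|²/4 = 50/4 = 12.5.
Diameter = 2r = 2√(12.5) ≈ 7.07.

7.07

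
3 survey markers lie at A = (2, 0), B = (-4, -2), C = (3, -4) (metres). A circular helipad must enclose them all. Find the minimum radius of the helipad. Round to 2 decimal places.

Side lengths²: AB² = 40, AC² = 17, BC² = 53.
Since BC² = 53 < 40 + 17 = 57, the triangle is acute, so the smallest enclosing circle is the circumcircle.
Circumcentre = (-11/26, -71/26), r² = 4505/338.
r = √(4505/338) ≈ 3.65.

3.65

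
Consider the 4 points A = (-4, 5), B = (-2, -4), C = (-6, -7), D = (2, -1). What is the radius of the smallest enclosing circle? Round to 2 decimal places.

6.14

The minimum enclosing circle is determined by three boundary points: A, C, D.
Their circumcentre is (-29/7, -8/7) with r² = 1850/49.
The farthest remaining point B is at distance² 625/49 ≤ 1850/49.
r = √(1850/49) ≈ 6.14.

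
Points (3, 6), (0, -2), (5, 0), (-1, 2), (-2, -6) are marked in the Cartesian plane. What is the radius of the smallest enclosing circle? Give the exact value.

6.5

A smallest enclosing disk is always determined by at most three of the input points on its boundary.
The farthest pair is (3, 6)–(-2, -6) with squared distance 169. The circle on this segment as diameter has centre (0.5, 0) and r² = 169/4 = 42.25.
Check (0, -2): distance² to centre = 4.25 ≤ 42.25, so it lies inside.
All remaining points lie in this disk, and no smaller disk contains both endpoints, so this is the minimum enclosing circle.
r = √(42.25) = 6.5.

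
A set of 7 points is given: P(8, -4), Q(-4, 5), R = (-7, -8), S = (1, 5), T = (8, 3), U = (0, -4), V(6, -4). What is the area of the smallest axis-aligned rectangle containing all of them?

195

x ranges over [-7, 8], width 15.
y ranges over [-8, 5], height 13.
Area = 15 × 13 = 195.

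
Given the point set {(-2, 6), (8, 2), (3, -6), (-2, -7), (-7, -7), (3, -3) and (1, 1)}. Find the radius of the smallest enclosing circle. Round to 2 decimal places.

A smallest enclosing disk is always determined by at most three of the input points on its boundary.
The minimum enclosing circle is determined by three boundary points: (-2, 6), (8, 2), (-7, -7).
Their circumcentre is (0.44, -2.4) with r² = 76.5136.
The farthest remaining point (-2, -7) is at distance² 27.1136 ≤ 76.5136.
r = √(76.5136) ≈ 8.75.

8.75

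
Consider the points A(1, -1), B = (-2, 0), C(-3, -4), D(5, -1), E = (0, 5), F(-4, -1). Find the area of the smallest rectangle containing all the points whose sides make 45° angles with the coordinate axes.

In coordinates u = x + y, v = x − y the rectangle is axis-aligned; the map (x,y)→(u,v) scales areas by 2.
u-values: 0, -2, -7, 4, 5, -5; range = 5 − (-7) = 12.
v-values: 2, -2, 1, 6, -5, -3; range = 6 − (-5) = 11.
Area = (12 × 11) / 2 = 66.

66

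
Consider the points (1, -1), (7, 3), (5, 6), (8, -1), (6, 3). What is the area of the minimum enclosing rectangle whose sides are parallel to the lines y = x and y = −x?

55

In coordinates u = x + y, v = x − y the rectangle is axis-aligned; the map (x,y)→(u,v) scales areas by 2.
u-values: 0, 10, 11, 7, 9; range = 11 − 0 = 11.
v-values: 2, 4, -1, 9, 3; range = 9 − (-1) = 10.
Area = (11 × 10) / 2 = 55.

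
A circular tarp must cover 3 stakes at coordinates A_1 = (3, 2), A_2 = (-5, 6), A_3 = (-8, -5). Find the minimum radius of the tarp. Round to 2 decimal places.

6.65

Side lengths²: A_1A_2² = 80, A_1A_3² = 170, A_2A_3² = 130.
Since A_1A_3² = 170 < 130 + 80 = 210, the triangle is acute, so the smallest enclosing circle is the circumcircle.
Circumcentre = (-3.2, -0.4), r² = 44.2.
r = √(44.2) ≈ 6.65.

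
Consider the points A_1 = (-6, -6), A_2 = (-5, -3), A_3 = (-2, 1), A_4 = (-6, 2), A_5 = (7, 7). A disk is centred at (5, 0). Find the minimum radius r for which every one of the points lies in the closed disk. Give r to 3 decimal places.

12.530

The required radius is the distance from (5, 0) to the farthest point.
Squared distances: 157, 109, 50, 125, 53.
Maximum is 157, attained at A_1.
r = √157 ≈ 12.530.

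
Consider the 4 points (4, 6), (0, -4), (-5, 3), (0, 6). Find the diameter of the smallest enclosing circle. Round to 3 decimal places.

The minimum enclosing circle is determined by three boundary points: (4, 6), (0, -4), (-5, 3).
Their circumcentre is (6/13, 21/13) with r² = 5365/169.
The farthest remaining point (0, 6) is at distance² 3285/169 ≤ 5365/169.
Diameter = 2r = 2√(5365/169) ≈ 11.269.

11.269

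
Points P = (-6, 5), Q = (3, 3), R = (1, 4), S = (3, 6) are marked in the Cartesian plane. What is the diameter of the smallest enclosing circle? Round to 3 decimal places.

9.276

By Welzl's lemma the MEC is supported by two points (diametrically opposite) or three points (on a circumcircle).
The minimum enclosing circle is determined by three boundary points: P, Q, S.
Their circumcentre is (-25/18, 4.5) with r² = 3485/162.
The farthest remaining point R is at distance² 965/162 ≤ 3485/162.
Diameter = 2r = 2√(3485/162) ≈ 9.276.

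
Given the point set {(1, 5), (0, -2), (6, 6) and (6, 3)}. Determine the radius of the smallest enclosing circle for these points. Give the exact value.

5

The minimum enclosing circle of a finite set is fixed by two of the points (as a diameter) or three (as a circumcircle).
The farthest pair is (0, -2)–(6, 6) with squared distance 100. The circle on this segment as diameter has centre (3, 2) and r² = 100/4 = 25.
Check (1, 5): distance² to centre = 13 ≤ 25, so it lies inside.
All remaining points lie in this disk, and no smaller disk contains both endpoints, so this is the minimum enclosing circle.
r = √25 = 5.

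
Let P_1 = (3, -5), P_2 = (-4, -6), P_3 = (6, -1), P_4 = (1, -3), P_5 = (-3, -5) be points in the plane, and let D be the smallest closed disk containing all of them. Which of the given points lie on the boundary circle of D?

A smallest enclosing disk is always determined by at most three of the input points on its boundary.
The farthest pair is P_2–P_3 with squared distance 125. The circle on this segment as diameter has centre (1, -3.5) and r² = 125/4 = 31.25.
Check P_1: distance² to centre = 6.25 ≤ 31.25, so it lies inside.
All remaining points lie in this disk, and no smaller disk contains both endpoints, so this is the minimum enclosing circle.
The points at distance exactly r from the centre are P_2, P_3 — 2 points.

P_2, P_3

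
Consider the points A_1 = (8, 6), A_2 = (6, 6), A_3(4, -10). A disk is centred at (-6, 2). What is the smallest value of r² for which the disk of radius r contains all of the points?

The required radius is the distance from (-6, 2) to the farthest point.
Squared distances: 212, 160, 244.
Maximum is 244, attained at A_3.

244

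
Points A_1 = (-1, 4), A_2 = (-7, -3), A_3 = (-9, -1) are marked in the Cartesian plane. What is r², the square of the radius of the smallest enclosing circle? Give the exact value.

7565/338

Side lengths²: A_1A_2² = 85, A_1A_3² = 89, A_2A_3² = 8.
Since A_1A_3² = 89 < 85 + 8 = 93, the triangle is acute, so the smallest enclosing circle is the circumcircle.
Circumcentre = (-125/26, 31/26), r² = 7565/338.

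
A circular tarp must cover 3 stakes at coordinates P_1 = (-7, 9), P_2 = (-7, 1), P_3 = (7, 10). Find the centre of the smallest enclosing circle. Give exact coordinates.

(0, 5.5)

Side lengths²: P_1P_2² = 64, P_1P_3² = 197, P_2P_3² = 277.
Since P_2P_3² = 277 ≥ 197 + 64 = 261, the angle opposite P_2P_3 is not acute, so the smallest enclosing circle has P_2P_3 as diameter.
Centre = midpoint of P_2P_3 = (0, 5.5), r² = 277/4 = 69.25.
Centre = (0, 5.5).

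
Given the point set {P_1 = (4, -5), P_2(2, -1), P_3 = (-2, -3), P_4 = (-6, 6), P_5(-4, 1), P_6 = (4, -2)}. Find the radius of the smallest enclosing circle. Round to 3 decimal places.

By Welzl's lemma the MEC is supported by two points (diametrically opposite) or three points (on a circumcircle).
The farthest pair is P_1–P_4 with squared distance 221. The circle on this segment as diameter has centre (-1, 0.5) and r² = 221/4 = 55.25.
Check P_2: distance² to centre = 11.25 ≤ 55.25, so it lies inside.
All remaining points lie in this disk, and no smaller disk contains both endpoints, so this is the minimum enclosing circle.
r = √(55.25) ≈ 7.433.

7.433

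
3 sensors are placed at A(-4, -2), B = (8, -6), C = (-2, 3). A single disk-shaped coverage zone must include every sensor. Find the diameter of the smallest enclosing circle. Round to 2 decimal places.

Side lengths²: AB² = 160, AC² = 29, BC² = 181.
Since BC² = 181 < 160 + 29 = 189, the triangle is acute, so the smallest enclosing circle is the circumcircle.
Circumcentre = (93/34, -61/34), r² = 26245/578.
Diameter = 2r = 2√(26245/578) ≈ 13.48.

13.48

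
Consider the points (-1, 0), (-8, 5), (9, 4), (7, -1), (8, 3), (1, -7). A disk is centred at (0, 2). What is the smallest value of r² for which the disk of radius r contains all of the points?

The required radius is the distance from (0, 2) to the farthest point.
Squared distances: 5, 73, 85, 58, 65, 82.
Maximum is 85, attained at (9, 4).

85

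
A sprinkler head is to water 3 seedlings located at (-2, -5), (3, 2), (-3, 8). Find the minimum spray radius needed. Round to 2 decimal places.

6.52

Call the three points A, B, C in the order given.
Side lengths²: AB² = 74, AC² = 170, BC² = 72.
Since AC² = 170 ≥ 74 + 72 = 146, the angle opposite AC is not acute, so the smallest enclosing circle has AC as diameter.
Centre = midpoint of AC = (-2.5, 1.5), r² = 170/4 = 42.5.
r = √(42.5) ≈ 6.52.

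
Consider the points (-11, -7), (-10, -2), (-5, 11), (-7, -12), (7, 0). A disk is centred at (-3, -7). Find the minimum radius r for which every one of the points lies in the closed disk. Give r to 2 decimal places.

18.11

The required radius is the distance from (-3, -7) to the farthest point.
Squared distances: 64, 74, 328, 41, 149.
Maximum is 328, attained at (-5, 11).
r = √328 ≈ 18.11.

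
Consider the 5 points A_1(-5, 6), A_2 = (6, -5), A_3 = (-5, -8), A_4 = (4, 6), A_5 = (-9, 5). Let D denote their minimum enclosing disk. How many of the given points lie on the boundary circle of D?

2

The farthest pair is A_2–A_5 with squared distance 325. The circle on this segment as diameter has centre (-1.5, 0) and r² = 325/4 = 81.25.
Check A_1: distance² to centre = 48.25 ≤ 81.25, so it lies inside.
All remaining points lie in this disk, and no smaller disk contains both endpoints, so this is the minimum enclosing circle.
The points at distance exactly r from the centre are A_2, A_5 — 2 points.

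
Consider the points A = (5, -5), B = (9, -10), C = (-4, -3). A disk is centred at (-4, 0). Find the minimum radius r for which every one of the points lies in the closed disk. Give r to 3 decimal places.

The required radius is the distance from (-4, 0) to the farthest point.
Squared distances: 106, 269, 9.
Maximum is 269, attained at B.
r = √269 ≈ 16.401.

16.401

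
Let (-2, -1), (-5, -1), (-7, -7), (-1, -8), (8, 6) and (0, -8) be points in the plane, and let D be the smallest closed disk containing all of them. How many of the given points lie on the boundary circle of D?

2

A smallest enclosing disk is always determined by at most three of the input points on its boundary.
The farthest pair is (-7, -7)–(8, 6) with squared distance 394. The circle on this segment as diameter has centre (0.5, -0.5) and r² = 394/4 = 98.5.
Check (-2, -1): distance² to centre = 6.5 ≤ 98.5, so it lies inside.
All remaining points lie in this disk, and no smaller disk contains both endpoints, so this is the minimum enclosing circle.
The points at distance exactly r from the centre are (-7, -7), (8, 6) — 2 points.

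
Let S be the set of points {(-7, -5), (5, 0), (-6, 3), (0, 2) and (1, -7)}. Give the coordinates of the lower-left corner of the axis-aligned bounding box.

x-range [-7, 5], y-range [-7, 3].
The lower-left corner is (-7, -7).

(-7, -7)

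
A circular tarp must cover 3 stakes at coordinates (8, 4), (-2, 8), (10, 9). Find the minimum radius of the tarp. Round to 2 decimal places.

6.02

Call the three points A, B, C in the order given.
Side lengths²: AB² = 116, AC² = 29, BC² = 145.
Since BC² = 145 ≥ 116 + 29 = 145, the angle opposite BC is not acute, so the smallest enclosing circle has BC as diameter.
Centre = midpoint of BC = (4, 8.5), r² = 145/4 = 36.25.
r = √(36.25) ≈ 6.02.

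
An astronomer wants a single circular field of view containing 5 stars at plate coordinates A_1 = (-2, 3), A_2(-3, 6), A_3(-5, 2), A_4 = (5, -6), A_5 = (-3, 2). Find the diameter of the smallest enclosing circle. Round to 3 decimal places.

14.422

By Welzl's lemma the MEC is supported by two points (diametrically opposite) or three points (on a circumcircle).
The farthest pair is A_2–A_4 with squared distance 208. The circle on this segment as diameter has centre (1, 0) and r² = 208/4 = 52.
Check A_1: distance² to centre = 18 ≤ 52, so it lies inside.
All remaining points lie in this disk, and no smaller disk contains both endpoints, so this is the minimum enclosing circle.
Diameter = 2r = 2√52 ≈ 14.422.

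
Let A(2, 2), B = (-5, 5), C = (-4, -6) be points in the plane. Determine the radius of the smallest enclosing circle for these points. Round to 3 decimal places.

5.684

Side lengths²: AB² = 58, AC² = 100, BC² = 122.
Since BC² = 122 < 100 + 58 = 158, the triangle is acute, so the smallest enclosing circle is the circumcircle.
Circumcentre = (-117/37, -14/37), r² = 44225/1369.
r = √(44225/1369) ≈ 5.684.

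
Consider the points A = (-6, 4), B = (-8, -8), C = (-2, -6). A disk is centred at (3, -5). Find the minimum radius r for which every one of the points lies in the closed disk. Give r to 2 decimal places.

12.73

The required radius is the distance from (3, -5) to the farthest point.
Squared distances: 162, 130, 26.
Maximum is 162, attained at A.
r = √162 ≈ 12.73.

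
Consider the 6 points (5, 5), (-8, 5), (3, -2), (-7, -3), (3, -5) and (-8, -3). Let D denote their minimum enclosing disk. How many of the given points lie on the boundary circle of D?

By Welzl's lemma the MEC is supported by two points (diametrically opposite) or three points (on a circumcircle).
The farthest pair is (5, 5)–(-8, -3) with squared distance 233. The circle on this segment as diameter has centre (-1.5, 1) and r² = 233/4 = 58.25.
Check (-8, 5): distance² to centre = 58.25 ≤ 58.25, so it lies inside.
All remaining points lie in this disk, and no smaller disk contains both endpoints, so this is the minimum enclosing circle.
The points at distance exactly r from the centre are (5, 5), (-8, 5), (-8, -3) — 3 points.

3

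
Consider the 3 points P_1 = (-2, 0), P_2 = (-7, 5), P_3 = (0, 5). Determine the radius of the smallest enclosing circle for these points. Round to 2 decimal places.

Side lengths²: P_1P_2² = 50, P_1P_3² = 29, P_2P_3² = 49.
Since P_1P_2² = 50 < 49 + 29 = 78, the triangle is acute, so the smallest enclosing circle is the circumcircle.
Circumcentre = (-3.5, 3.5), r² = 14.5.
r = √(14.5) ≈ 3.81.

3.81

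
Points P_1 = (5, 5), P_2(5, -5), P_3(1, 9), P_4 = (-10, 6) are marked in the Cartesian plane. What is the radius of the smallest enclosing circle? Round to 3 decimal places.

A smallest enclosing disk is always determined by at most three of the input points on its boundary.
The farthest pair is P_2–P_4 with squared distance 346. The circle on this segment as diameter has centre (-2.5, 0.5) and r² = 346/4 = 86.5.
Check P_1: distance² to centre = 76.5 ≤ 86.5, so it lies inside.
All remaining points lie in this disk, and no smaller disk contains both endpoints, so this is the minimum enclosing circle.
r = √(86.5) ≈ 9.301.

9.301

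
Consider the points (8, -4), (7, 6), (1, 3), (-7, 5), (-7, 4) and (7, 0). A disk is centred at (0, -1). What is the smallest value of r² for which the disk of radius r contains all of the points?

The required radius is the distance from (0, -1) to the farthest point.
Squared distances: 73, 98, 17, 85, 74, 50.
Maximum is 98, attained at (7, 6).

98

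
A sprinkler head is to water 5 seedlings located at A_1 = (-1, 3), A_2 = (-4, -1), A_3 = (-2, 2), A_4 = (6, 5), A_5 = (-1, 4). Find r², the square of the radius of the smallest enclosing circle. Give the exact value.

34

The minimum enclosing circle of a finite set is fixed by two of the points (as a diameter) or three (as a circumcircle).
The farthest pair is A_2–A_4 with squared distance 136. The circle on this segment as diameter has centre (1, 2) and r² = 136/4 = 34.
Check A_1: distance² to centre = 5 ≤ 34, so it lies inside.
All remaining points lie in this disk, and no smaller disk contains both endpoints, so this is the minimum enclosing circle.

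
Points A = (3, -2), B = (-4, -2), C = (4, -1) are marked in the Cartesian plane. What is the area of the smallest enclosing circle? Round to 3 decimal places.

51.051

Side lengths²: AB² = 49, AC² = 2, BC² = 65.
Since BC² = 65 ≥ 49 + 2 = 51, the angle opposite BC is not acute, so the smallest enclosing circle has BC as diameter.
Centre = midpoint of BC = (0, -1.5), r² = 65/4 = 16.25.
Area = π·r² = π·16.25 ≈ 51.051.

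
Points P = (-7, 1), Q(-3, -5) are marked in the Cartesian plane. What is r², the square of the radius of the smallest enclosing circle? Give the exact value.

The smallest circle enclosing two points has them as diameter endpoints.
Centre = midpoint = (-5, -2); r² = |PQ|²/4 = 52/4 = 13.

13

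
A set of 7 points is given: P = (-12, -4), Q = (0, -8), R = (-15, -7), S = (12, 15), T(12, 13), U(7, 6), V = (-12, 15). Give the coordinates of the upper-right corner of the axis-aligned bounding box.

(12, 15)

x-range [-15, 12], y-range [-8, 15].
The upper-right corner is (12, 15).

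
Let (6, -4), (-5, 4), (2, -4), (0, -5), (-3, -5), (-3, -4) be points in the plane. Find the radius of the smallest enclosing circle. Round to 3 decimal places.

6.801

By Welzl's lemma the MEC is supported by two points (diametrically opposite) or three points (on a circumcircle).
The farthest pair is (6, -4)–(-5, 4) with squared distance 185. The circle on this segment as diameter has centre (0.5, 0) and r² = 185/4 = 46.25.
Check (2, -4): distance² to centre = 18.25 ≤ 46.25, so it lies inside.
All remaining points lie in this disk, and no smaller disk contains both endpoints, so this is the minimum enclosing circle.
r = √(46.25) ≈ 6.801.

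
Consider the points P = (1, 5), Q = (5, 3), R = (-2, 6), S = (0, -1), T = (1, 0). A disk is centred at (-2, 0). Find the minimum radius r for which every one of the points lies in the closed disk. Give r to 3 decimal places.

The required radius is the distance from (-2, 0) to the farthest point.
Squared distances: 34, 58, 36, 5, 9.
Maximum is 58, attained at Q.
r = √58 ≈ 7.616.

7.616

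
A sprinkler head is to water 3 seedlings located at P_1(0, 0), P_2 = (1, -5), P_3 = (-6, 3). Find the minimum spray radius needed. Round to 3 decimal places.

5.315

Side lengths²: P_1P_2² = 26, P_1P_3² = 45, P_2P_3² = 113.
Since P_2P_3² = 113 ≥ 45 + 26 = 71, the angle opposite P_2P_3 is not acute, so the smallest enclosing circle has P_2P_3 as diameter.
Centre = midpoint of P_2P_3 = (-2.5, -1), r² = 113/4 = 28.25.
r = √(28.25) ≈ 5.315.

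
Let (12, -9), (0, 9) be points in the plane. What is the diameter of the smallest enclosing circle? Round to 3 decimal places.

The smallest circle enclosing two points has them as diameter endpoints.
Centre = midpoint = (6, 0); r² = |(12, -9)−(0, 9)|²/4 = 468/4 = 117.
Diameter = 2r = 2√117 ≈ 21.633.

21.633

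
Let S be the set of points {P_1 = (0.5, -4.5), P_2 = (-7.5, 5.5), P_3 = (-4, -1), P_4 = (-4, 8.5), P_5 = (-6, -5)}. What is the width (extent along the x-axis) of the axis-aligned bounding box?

8

max x = 0.5, min x = -7.5, so width = 8.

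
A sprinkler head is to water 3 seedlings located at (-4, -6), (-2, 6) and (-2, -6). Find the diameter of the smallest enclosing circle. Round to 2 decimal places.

Call the three points A, B, C in the order given.
Side lengths²: AB² = 148, AC² = 4, BC² = 144.
Since AB² = 148 ≥ 144 + 4 = 148, the angle opposite AB is not acute, so the smallest enclosing circle has AB as diameter.
Centre = midpoint of AB = (-3, 0), r² = 148/4 = 37.
Diameter = 2r = 2√37 ≈ 12.17.

12.17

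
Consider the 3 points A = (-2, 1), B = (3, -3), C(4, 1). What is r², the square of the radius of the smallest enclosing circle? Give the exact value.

Side lengths²: AB² = 41, AC² = 36, BC² = 17.
Since AB² = 41 < 36 + 17 = 53, the triangle is acute, so the smallest enclosing circle is the circumcircle.
Circumcentre = (1, -0.375), r² = 10.890625.

10.890625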